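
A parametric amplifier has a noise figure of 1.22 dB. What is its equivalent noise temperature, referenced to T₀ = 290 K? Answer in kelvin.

94.1 K

F = 10^(1.22/10) = 1.32434
T_e = (F − 1)·T₀ = (1.32434 − 1) × 290 = 94.1 K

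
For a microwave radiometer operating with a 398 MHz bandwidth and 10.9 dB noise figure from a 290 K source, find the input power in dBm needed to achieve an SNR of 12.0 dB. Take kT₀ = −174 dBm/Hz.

−65.1 dBm

Sensitivity = −174 + 10 log₁₀(B) + NF + SNR_min
= −174 + 86 + 10.9 + 12.0
= −65.1 dBm → −65.1 dBm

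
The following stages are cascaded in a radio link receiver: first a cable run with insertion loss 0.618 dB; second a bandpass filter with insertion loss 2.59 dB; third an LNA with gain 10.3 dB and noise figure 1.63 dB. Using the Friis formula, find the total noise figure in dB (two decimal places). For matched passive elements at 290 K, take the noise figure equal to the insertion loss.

4.84 dB

Convert to linear (a loss of L dB is a gain of −L dB): F_i = 10^(NF_i/10), G_i = 10^(G_i,dB/10)
  Stage 1: F_1 = 10^(0.618/10) = 1.153, G_1 = 10^(−0.618/10) = 0.8674
  Stage 2: F_2 = 10^(2.59/10) = 1.816, G_2 = 10^(−2.59/10) = 0.5508
  Stage 3: F_3 = 10^(1.63/10) = 1.455, G_3 = 10^(10.3/10) = 10.72
Friis cascade:
  F = 1.153 + (1.816 − 1)/0.8674 + (1.455 − 1)/0.4777 = 3.046
NF = 10 log₁₀(3.046) = 4.84 dB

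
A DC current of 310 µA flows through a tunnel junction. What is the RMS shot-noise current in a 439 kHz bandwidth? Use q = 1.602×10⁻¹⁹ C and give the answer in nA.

6.60 nA

I_n = √(2qI·B)
2qI·B = 2 × 1.602×10⁻¹⁹ × 3.10×10⁻⁴ × 4.39×10⁵ = 4.36×10⁻¹⁷ A²
I_n = √(4.36×10⁻¹⁷) = 6.60×10⁻⁹ A = 6.60 nA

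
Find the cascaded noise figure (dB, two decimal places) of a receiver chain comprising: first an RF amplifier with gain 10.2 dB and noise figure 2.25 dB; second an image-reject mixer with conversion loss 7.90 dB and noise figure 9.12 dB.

Convert to linear (a loss of L dB is a gain of −L dB): F_i = 10^(NF_i/10), G_i = 10^(G_i,dB/10)
  Stage 1: F_1 = 10^(2.25/10) = 1.679, G_1 = 10^(10.2/10) = 10.47
  Stage 2: F_2 = 10^(9.12/10) = 8.166, G_2 = 10^(−7.90/10) = 0.1622
Friis cascade:
  F = 1.679 + (8.166 − 1)/10.47 = 2.363
NF = 10 log₁₀(2.363) = 3.73 dB

3.73 dB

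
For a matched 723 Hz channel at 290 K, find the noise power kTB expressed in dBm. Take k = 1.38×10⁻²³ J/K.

−145.4 dBm

P_n = kTB = 1.38×10⁻²³ × 290 × 7.23×10² = 2.89×10⁻¹⁸ W
In dBm: 10 log₁₀(2.89×10⁻¹⁸ / 10⁻³) = −145.4 dBm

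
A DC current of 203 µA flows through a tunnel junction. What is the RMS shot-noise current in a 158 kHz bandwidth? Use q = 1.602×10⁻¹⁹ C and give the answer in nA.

I_n = √(2qI·B)
2qI·B = 2 × 1.602×10⁻¹⁹ × 2.03×10⁻⁴ × 1.58×10⁵ = 1.03×10⁻¹⁷ A²
I_n = √(1.03×10⁻¹⁷) = 3.21×10⁻⁹ A = 3.21 nA

3.21 nA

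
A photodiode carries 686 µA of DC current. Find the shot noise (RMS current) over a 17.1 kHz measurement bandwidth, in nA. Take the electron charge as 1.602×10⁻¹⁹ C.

I_n = √(2qI·B)
2qI·B = 2 × 1.602×10⁻¹⁹ × 6.86×10⁻⁴ × 1.71×10⁴ = 3.76×10⁻¹⁸ A²
I_n = √(3.76×10⁻¹⁸) = 1.94×10⁻⁹ A = 1.94 nA

1.94 nA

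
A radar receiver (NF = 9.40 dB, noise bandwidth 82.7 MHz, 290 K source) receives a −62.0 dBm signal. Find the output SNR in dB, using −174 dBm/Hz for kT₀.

Noise floor: N = −174 + 10 log₁₀(B) + NF
10 log₁₀(8.27×10⁷) = 79.18 dB
N = −174 + 79.18 + 9.40 = −85.42 dBm
SNR = P_sig − N = −62.0 − (−85.42) = 23.42 dB → 23.4 dB

23.4 dB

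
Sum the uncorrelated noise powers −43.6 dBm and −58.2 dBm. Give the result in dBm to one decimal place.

Convert to linear, add, convert back:
P₁ = 4.37×10⁻⁸ W, P₂ = 1.51×10⁻⁹ W
P_tot = 4.52×10⁻⁸ W → 10 log₁₀(P_tot / 10⁻³) = −43.5 dBm

−43.5 dBm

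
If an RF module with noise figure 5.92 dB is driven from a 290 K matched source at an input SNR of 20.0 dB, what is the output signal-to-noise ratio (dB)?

14.08 dB

By definition F = SNR_in/SNR_out, so in dB: SNR_out = SNR_in − NF
SNR_out = 20.0 − 5.92 = 14.08 dB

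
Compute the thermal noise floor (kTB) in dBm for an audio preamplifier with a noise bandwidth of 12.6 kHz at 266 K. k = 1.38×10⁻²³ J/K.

P_n = kTB = 1.38×10⁻²³ × 266 × 1.26×10⁴ = 4.63×10⁻¹⁷ W
In dBm: 10 log₁₀(4.63×10⁻¹⁷ / 10⁻³) = −133.3 dBm

−133.3 dBm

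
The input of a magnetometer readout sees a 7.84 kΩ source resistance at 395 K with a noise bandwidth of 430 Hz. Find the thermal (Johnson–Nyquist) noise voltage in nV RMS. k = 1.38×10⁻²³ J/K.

271 nV

V_n = √(4kTRB)
4kTRB = 4 × 1.38×10⁻²³ × 395 × 7.84×10³ × 4.30×10² = 7.35×10⁻¹⁴ V²
V_n = √(7.35×10⁻¹⁴) = 2.71×10⁻⁷ V = 271 nV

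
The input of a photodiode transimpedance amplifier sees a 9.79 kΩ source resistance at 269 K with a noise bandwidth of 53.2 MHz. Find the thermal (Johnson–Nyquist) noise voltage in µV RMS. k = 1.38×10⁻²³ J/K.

87.9 µV

V_n = √(4kTRB)
4kTRB = 4 × 1.38×10⁻²³ × 269 × 9.79×10³ × 5.32×10⁷ = 7.73×10⁻⁹ V²
V_n = √(7.73×10⁻⁹) = 8.79×10⁻⁵ V = 87.9 µV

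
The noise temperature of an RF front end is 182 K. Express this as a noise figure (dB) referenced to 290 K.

2.12 dB

F = 1 + T_e/T₀ = 1 + 182/290 = 1.62759
NF = 10 log₁₀(1.62759) = 2.12 dB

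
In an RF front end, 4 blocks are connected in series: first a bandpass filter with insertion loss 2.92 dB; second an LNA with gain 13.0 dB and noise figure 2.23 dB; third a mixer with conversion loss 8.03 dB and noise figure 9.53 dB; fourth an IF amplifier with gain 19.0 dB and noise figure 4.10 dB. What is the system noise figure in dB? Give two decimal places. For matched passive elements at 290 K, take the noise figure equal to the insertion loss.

7.02 dB

Convert to linear (a loss of L dB is a gain of −L dB): F_i = 10^(NF_i/10), G_i = 10^(G_i,dB/10)
  Stage 1: F_1 = 10^(2.92/10) = 1.959, G_1 = 10^(−2.92/10) = 0.5105
  Stage 2: F_2 = 10^(2.23/10) = 1.671, G_2 = 10^(13.0/10) = 19.95
  Stage 3: F_3 = 10^(9.53/10) = 8.974, G_3 = 10^(−8.03/10) = 0.1574
  Stage 4: F_4 = 10^(4.10/10) = 2.570, G_4 = 10^(19.0/10) = 79.43
Friis cascade:
  F = 1.959 + (1.671 − 1)/0.5105 + (8.974 − 1)/10.19 + (2.570 − 1)/1.603 = 5.036
NF = 10 log₁₀(5.036) = 7.02 dB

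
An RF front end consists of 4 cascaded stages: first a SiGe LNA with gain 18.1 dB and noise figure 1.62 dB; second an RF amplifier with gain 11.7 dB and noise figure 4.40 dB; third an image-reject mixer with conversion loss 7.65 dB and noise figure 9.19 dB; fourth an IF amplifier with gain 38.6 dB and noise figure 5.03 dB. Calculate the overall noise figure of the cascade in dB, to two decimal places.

Convert to linear (a loss of L dB is a gain of −L dB): F_i = 10^(NF_i/10), G_i = 10^(G_i,dB/10)
  Stage 1: F_1 = 10^(1.62/10) = 1.452, G_1 = 10^(18.1/10) = 64.57
  Stage 2: F_2 = 10^(4.40/10) = 2.754, G_2 = 10^(11.7/10) = 14.79
  Stage 3: F_3 = 10^(9.19/10) = 8.299, G_3 = 10^(−7.65/10) = 0.1718
  Stage 4: F_4 = 10^(5.03/10) = 3.184, G_4 = 10^(38.6/10) = 7244
Friis cascade:
  F = 1.452 + (2.754 − 1)/64.57 + (8.299 − 1)/955.0 + (3.184 − 1)/164.1 = 1.500
NF = 10 log₁₀(1.500) = 1.76 dB

1.76 dB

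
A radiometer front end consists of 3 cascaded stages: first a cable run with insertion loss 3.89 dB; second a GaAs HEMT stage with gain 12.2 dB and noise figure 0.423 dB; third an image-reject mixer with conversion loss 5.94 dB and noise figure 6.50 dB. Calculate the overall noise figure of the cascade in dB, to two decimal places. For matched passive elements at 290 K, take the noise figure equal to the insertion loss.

Convert to linear (a loss of L dB is a gain of −L dB): F_i = 10^(NF_i/10), G_i = 10^(G_i,dB/10)
  Stage 1: F_1 = 10^(3.89/10) = 2.449, G_1 = 10^(−3.89/10) = 0.4083
  Stage 2: F_2 = 10^(0.423/10) = 1.102, G_2 = 10^(12.2/10) = 16.60
  Stage 3: F_3 = 10^(6.50/10) = 4.467, G_3 = 10^(−5.94/10) = 0.2547
Friis cascade:
  F = 2.449 + (1.102 − 1)/0.4083 + (4.467 − 1)/6.776 = 3.211
NF = 10 log₁₀(3.211) = 5.07 dB

5.07 dB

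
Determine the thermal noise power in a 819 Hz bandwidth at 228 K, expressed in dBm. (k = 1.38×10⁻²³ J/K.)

P_n = kTB = 1.38×10⁻²³ × 228 × 8.19×10² = 2.58×10⁻¹⁸ W
In dBm: 10 log₁₀(2.58×10⁻¹⁸ / 10⁻³) = −145.9 dBm

−145.9 dBm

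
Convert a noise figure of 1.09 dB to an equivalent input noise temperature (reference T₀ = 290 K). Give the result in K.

82.7 K

F = 10^(1.09/10) = 1.28529
T_e = (F − 1)·T₀ = (1.28529 − 1) × 290 = 82.7 K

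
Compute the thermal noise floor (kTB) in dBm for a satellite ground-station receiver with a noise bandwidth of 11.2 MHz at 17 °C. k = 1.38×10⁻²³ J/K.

T = 17 °C + 273.15 = 290.15 K
P_n = kTB = 1.38×10⁻²³ × 290.15 × 1.12×10⁷ = 4.48×10⁻¹⁴ W
In dBm: 10 log₁₀(4.48×10⁻¹⁴ / 10⁻³) = −103.5 dBm

−103.5 dBm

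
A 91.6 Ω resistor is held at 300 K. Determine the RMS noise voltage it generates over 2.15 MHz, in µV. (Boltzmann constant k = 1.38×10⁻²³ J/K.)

V_n = √(4kTRB)
4kTRB = 4 × 1.38×10⁻²³ × 300 × 9.16×10¹ × 2.15×10⁶ = 3.26×10⁻¹² V²
V_n = √(3.26×10⁻¹²) = 1.81×10⁻⁶ V = 1.81 µV

1.81 µV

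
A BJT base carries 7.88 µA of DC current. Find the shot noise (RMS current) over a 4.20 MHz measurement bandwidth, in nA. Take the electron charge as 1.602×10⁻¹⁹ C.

I_n = √(2qI·B)
2qI·B = 2 × 1.602×10⁻¹⁹ × 7.88×10⁻⁶ × 4.20×10⁶ = 1.06×10⁻¹⁷ A²
I_n = √(1.06×10⁻¹⁷) = 3.26×10⁻⁹ A = 3.26 nA

3.26 nA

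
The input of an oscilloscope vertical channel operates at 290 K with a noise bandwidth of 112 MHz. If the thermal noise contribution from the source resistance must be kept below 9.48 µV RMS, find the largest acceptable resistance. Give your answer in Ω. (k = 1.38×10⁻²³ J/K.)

Johnson–Nyquist: V_n = √(4kTRB) ⇒ R = V_n² / (4kTB)
4kTB = 4 × 1.38×10⁻²³ × 290 × 1.12×10⁸ = 1.79×10⁻¹²
R = (9.48×10⁻⁶)² / 1.79×10⁻¹² = 5.01×10¹ Ω = 50.1 Ω

50.1 Ω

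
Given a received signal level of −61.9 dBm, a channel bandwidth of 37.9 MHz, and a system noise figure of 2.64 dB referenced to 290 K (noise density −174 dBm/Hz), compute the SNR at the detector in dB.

33.7 dB

Noise floor: N = −174 + 10 log₁₀(B) + NF
10 log₁₀(3.79×10⁷) = 75.79 dB
N = −174 + 75.79 + 2.64 = −95.57 dBm
SNR = P_sig − N = −61.9 − (−95.57) = 33.67 dB → 33.7 dB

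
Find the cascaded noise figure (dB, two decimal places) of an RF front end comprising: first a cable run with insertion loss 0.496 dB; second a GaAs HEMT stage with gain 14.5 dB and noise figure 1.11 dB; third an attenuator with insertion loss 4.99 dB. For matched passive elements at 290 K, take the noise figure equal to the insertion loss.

1.86 dB

Convert to linear (a loss of L dB is a gain of −L dB): F_i = 10^(NF_i/10), G_i = 10^(G_i,dB/10)
  Stage 1: F_1 = 10^(0.496/10) = 1.121, G_1 = 10^(−0.496/10) = 0.8921
  Stage 2: F_2 = 10^(1.11/10) = 1.291, G_2 = 10^(14.5/10) = 28.18
  Stage 3: F_3 = 10^(4.99/10) = 3.155, G_3 = 10^(−4.99/10) = 0.3170
Friis cascade:
  F = 1.121 + (1.291 − 1)/0.8921 + (3.155 − 1)/25.14 = 1.533
NF = 10 log₁₀(1.533) = 1.86 dB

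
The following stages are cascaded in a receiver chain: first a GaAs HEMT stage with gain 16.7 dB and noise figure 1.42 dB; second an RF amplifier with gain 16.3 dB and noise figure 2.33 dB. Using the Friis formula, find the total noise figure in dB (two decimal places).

Convert to linear (a loss of L dB is a gain of −L dB): F_i = 10^(NF_i/10), G_i = 10^(G_i,dB/10)
  Stage 1: F_1 = 10^(1.42/10) = 1.387, G_1 = 10^(16.7/10) = 46.77
  Stage 2: F_2 = 10^(2.33/10) = 1.710, G_2 = 10^(16.3/10) = 42.66
Friis cascade:
  F = 1.387 + (1.710 − 1)/46.77 = 1.402
NF = 10 log₁₀(1.402) = 1.47 dB

1.47 dB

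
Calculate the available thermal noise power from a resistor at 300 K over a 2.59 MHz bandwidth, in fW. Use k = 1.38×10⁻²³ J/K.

10.7 fW

P_n = kTB = 1.38×10⁻²³ × 300 × 2.59×10⁶ = 1.07×10⁻¹⁴ W = 10.7 fW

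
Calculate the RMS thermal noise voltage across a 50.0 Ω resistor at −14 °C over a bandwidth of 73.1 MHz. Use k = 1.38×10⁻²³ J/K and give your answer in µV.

7.23 µV

T = −14 °C + 273.15 = 259.15 K
V_n = √(4kTRB)
4kTRB = 4 × 1.38×10⁻²³ × 259.15 × 5.00×10¹ × 7.31×10⁷ = 5.23×10⁻¹¹ V²
V_n = √(5.23×10⁻¹¹) = 7.23×10⁻⁶ V = 7.23 µV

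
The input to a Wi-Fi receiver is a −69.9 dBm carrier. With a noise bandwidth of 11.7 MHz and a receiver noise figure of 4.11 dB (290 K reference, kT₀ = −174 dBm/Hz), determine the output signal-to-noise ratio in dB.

29.3 dB

Noise floor: N = −174 + 10 log₁₀(B) + NF
10 log₁₀(1.17×10⁷) = 70.68 dB
N = −174 + 70.68 + 4.11 = −99.21 dBm
SNR = P_sig − N = −69.9 − (−99.21) = 29.31 dB → 29.3 dB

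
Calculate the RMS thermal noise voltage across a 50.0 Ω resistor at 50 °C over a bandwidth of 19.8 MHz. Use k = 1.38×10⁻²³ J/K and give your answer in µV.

T = 50 °C + 273.15 = 323.15 K
V_n = √(4kTRB)
4kTRB = 4 × 1.38×10⁻²³ × 323.15 × 5.00×10¹ × 1.98×10⁷ = 1.77×10⁻¹¹ V²
V_n = √(1.77×10⁻¹¹) = 4.20×10⁻⁶ V = 4.20 µV

4.20 µV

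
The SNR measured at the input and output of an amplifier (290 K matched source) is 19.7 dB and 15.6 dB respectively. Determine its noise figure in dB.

NF (dB) = SNR_in(dB) − SNR_out(dB) when the source is at T₀
NF = 19.7 − 15.6 = 4.1 dB

4.1 dB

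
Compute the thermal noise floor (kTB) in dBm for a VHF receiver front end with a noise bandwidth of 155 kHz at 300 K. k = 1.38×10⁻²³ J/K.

−121.9 dBm

P_n = kTB = 1.38×10⁻²³ × 300 × 1.55×10⁵ = 6.42×10⁻¹⁶ W
In dBm: 10 log₁₀(6.42×10⁻¹⁶ / 10⁻³) = −121.9 dBm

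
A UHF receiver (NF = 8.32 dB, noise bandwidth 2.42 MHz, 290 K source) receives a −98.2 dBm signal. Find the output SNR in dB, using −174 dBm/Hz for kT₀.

Noise floor: N = −174 + 10 log₁₀(B) + NF
10 log₁₀(2.42×10⁶) = 63.84 dB
N = −174 + 63.84 + 8.32 = −101.84 dBm
SNR = P_sig − N = −98.2 − (−101.84) = 3.64 dB → 3.6 dB

3.6 dB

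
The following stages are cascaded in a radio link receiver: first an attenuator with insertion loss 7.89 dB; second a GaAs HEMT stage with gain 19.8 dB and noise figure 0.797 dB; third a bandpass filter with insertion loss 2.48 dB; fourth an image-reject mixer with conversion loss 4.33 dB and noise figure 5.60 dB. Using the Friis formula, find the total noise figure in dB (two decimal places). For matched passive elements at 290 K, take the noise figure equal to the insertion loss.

8.89 dB

Convert to linear (a loss of L dB is a gain of −L dB): F_i = 10^(NF_i/10), G_i = 10^(G_i,dB/10)
  Stage 1: F_1 = 10^(7.89/10) = 6.152, G_1 = 10^(−7.89/10) = 0.1626
  Stage 2: F_2 = 10^(0.797/10) = 1.201, G_2 = 10^(19.8/10) = 95.50
  Stage 3: F_3 = 10^(2.48/10) = 1.770, G_3 = 10^(−2.48/10) = 0.5649
  Stage 4: F_4 = 10^(5.60/10) = 3.631, G_4 = 10^(−4.33/10) = 0.3690
Friis cascade:
  F = 6.152 + (1.201 − 1)/0.1626 + (1.770 − 1)/15.52 + (3.631 − 1)/8.770 = 7.741
NF = 10 log₁₀(7.741) = 8.89 dB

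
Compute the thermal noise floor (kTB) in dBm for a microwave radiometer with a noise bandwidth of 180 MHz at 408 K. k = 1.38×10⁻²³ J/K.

P_n = kTB = 1.38×10⁻²³ × 408 × 1.80×10⁸ = 1.01×10⁻¹² W
In dBm: 10 log₁₀(1.01×10⁻¹² / 10⁻³) = −89.9 dBm

−89.9 dBm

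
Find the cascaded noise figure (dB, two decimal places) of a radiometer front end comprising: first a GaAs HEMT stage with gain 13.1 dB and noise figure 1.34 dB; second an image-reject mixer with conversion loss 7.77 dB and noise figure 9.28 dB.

Convert to linear (a loss of L dB is a gain of −L dB): F_i = 10^(NF_i/10), G_i = 10^(G_i,dB/10)
  Stage 1: F_1 = 10^(1.34/10) = 1.361, G_1 = 10^(13.1/10) = 20.42
  Stage 2: F_2 = 10^(9.28/10) = 8.472, G_2 = 10^(−7.77/10) = 0.1671
Friis cascade:
  F = 1.361 + (8.472 − 1)/20.42 = 1.727
NF = 10 log₁₀(1.727) = 2.37 dB

2.37 dB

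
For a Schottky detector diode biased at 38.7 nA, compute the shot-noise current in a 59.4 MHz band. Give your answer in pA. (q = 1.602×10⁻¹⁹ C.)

858 pA

I_n = √(2qI·B)
2qI·B = 2 × 1.602×10⁻¹⁹ × 3.87×10⁻⁸ × 5.94×10⁷ = 7.37×10⁻¹⁹ A²
I_n = √(7.37×10⁻¹⁹) = 8.58×10⁻¹⁰ A = 858 pA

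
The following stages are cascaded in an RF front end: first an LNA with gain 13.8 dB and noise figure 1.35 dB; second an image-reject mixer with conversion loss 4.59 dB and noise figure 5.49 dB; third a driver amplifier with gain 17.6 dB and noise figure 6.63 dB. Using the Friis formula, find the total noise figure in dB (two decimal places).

Convert to linear (a loss of L dB is a gain of −L dB): F_i = 10^(NF_i/10), G_i = 10^(G_i,dB/10)
  Stage 1: F_1 = 10^(1.35/10) = 1.365, G_1 = 10^(13.8/10) = 23.99
  Stage 2: F_2 = 10^(5.49/10) = 3.540, G_2 = 10^(−4.59/10) = 0.3475
  Stage 3: F_3 = 10^(6.63/10) = 4.603, G_3 = 10^(17.6/10) = 57.54
Friis cascade:
  F = 1.365 + (3.540 − 1)/23.99 + (4.603 − 1)/8.337 = 1.903
NF = 10 log₁₀(1.903) = 2.79 dB

2.79 dB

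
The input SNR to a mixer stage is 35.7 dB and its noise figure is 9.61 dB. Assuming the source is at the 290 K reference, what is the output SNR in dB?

By definition F = SNR_in/SNR_out, so in dB: SNR_out = SNR_in − NF
SNR_out = 35.7 − 9.61 = 26.09 dB

26.09 dB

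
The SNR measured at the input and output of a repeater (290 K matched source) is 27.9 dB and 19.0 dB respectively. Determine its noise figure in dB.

8.9 dB

NF (dB) = SNR_in(dB) − SNR_out(dB) when the source is at T₀
NF = 27.9 − 19.0 = 8.9 dB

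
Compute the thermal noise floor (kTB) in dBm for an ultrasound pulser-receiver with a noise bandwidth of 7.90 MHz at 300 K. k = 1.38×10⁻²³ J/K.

P_n = kTB = 1.38×10⁻²³ × 300 × 7.90×10⁶ = 3.27×10⁻¹⁴ W
In dBm: 10 log₁₀(3.27×10⁻¹⁴ / 10⁻³) = −104.9 dBm

−104.9 dBm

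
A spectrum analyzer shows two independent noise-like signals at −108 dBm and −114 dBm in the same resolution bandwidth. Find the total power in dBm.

−107.0 dBm

Convert to linear, add, convert back:
P₁ = 1.58×10⁻¹⁴ W, P₂ = 3.98×10⁻¹⁵ W
P_tot = 1.98×10⁻¹⁴ W → 10 log₁₀(P_tot / 10⁻³) = −107.0 dBm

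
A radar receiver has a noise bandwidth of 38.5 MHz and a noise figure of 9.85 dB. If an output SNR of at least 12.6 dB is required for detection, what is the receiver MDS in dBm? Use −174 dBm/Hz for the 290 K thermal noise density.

Sensitivity = −174 + 10 log₁₀(B) + NF + SNR_min
= −174 + 75.85 + 9.85 + 12.6
= −75.70 dBm → −75.7 dBm

−75.7 dBm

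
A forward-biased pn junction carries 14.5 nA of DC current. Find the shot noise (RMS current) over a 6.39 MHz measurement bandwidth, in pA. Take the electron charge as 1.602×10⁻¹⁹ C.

I_n = √(2qI·B)
2qI·B = 2 × 1.602×10⁻¹⁹ × 1.45×10⁻⁸ × 6.39×10⁶ = 2.97×10⁻²⁰ A²
I_n = √(2.97×10⁻²⁰) = 1.72×10⁻¹⁰ A = 172 pA

172 pA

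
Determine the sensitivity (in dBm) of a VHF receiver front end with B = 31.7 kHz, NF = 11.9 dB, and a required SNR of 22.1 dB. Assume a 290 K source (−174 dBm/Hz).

Sensitivity = −174 + 10 log₁₀(B) + NF + SNR_min
= −174 + 45.01 + 11.9 + 22.1
= −94.99 dBm → −95.0 dBm

−95.0 dBm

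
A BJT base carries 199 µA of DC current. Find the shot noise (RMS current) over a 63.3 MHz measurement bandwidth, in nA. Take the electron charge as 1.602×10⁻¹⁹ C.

63.5 nA

I_n = √(2qI·B)
2qI·B = 2 × 1.602×10⁻¹⁹ × 1.99×10⁻⁴ × 6.33×10⁷ = 4.04×10⁻¹⁵ A²
I_n = √(4.04×10⁻¹⁵) = 6.35×10⁻⁸ A = 63.5 nA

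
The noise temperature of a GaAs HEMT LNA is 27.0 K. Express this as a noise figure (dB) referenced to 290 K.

F = 1 + T_e/T₀ = 1 + 27.0/290 = 1.0931
NF = 10 log₁₀(1.0931) = 0.387 dB

0.387 dB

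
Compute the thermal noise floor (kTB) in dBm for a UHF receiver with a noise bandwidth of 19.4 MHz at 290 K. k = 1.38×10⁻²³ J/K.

P_n = kTB = 1.38×10⁻²³ × 290 × 1.94×10⁷ = 7.76×10⁻¹⁴ W
In dBm: 10 log₁₀(7.76×10⁻¹⁴ / 10⁻³) = −101.1 dBm

−101.1 dBm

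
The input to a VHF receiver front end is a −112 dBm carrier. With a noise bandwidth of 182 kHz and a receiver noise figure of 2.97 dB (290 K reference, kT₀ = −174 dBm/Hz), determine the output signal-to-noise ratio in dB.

6.4 dB

Noise floor: N = −174 + 10 log₁₀(B) + NF
10 log₁₀(1.82×10⁵) = 52.6 dB
N = −174 + 52.6 + 2.97 = −118.43 dBm
SNR = P_sig − N = −112 − (−118.43) = 6.43 dB → 6.4 dB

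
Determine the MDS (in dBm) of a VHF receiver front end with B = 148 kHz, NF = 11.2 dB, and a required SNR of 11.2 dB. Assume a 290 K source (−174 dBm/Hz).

−99.9 dBm

Sensitivity = −174 + 10 log₁₀(B) + NF + SNR_min
= −174 + 51.7 + 11.2 + 11.2
= −99.9 dBm → −99.9 dBm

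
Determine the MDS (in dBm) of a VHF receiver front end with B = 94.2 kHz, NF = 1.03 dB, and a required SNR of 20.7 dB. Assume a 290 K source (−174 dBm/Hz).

Sensitivity = −174 + 10 log₁₀(B) + NF + SNR_min
= −174 + 49.74 + 1.03 + 20.7
= −102.53 dBm → −102.5 dBm

−102.5 dBm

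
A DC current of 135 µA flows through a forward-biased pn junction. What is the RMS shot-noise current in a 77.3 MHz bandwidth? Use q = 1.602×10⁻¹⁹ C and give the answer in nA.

57.8 nA

I_n = √(2qI·B)
2qI·B = 2 × 1.602×10⁻¹⁹ × 1.35×10⁻⁴ × 7.73×10⁷ = 3.34×10⁻¹⁵ A²
I_n = √(3.34×10⁻¹⁵) = 5.78×10⁻⁸ A = 57.8 nA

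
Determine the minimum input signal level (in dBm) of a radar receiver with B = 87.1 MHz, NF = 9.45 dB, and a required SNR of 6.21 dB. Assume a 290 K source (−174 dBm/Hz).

Sensitivity = −174 + 10 log₁₀(B) + NF + SNR_min
= −174 + 79.4 + 9.45 + 6.21
= −78.94 dBm → −78.9 dBm

−78.9 dBm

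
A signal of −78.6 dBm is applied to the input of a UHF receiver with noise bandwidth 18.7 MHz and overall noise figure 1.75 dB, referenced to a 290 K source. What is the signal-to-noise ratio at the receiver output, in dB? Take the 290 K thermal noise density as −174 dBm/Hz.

Noise floor: N = −174 + 10 log₁₀(B) + NF
10 log₁₀(1.87×10⁷) = 72.72 dB
N = −174 + 72.72 + 1.75 = −99.53 dBm
SNR = P_sig − N = −78.6 − (−99.53) = 20.93 dB → 20.9 dB

20.9 dB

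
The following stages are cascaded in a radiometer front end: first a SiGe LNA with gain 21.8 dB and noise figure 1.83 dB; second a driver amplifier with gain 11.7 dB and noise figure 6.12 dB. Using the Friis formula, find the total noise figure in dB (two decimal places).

1.89 dB

Convert to linear (a loss of L dB is a gain of −L dB): F_i = 10^(NF_i/10), G_i = 10^(G_i,dB/10)
  Stage 1: F_1 = 10^(1.83/10) = 1.524, G_1 = 10^(21.8/10) = 151.4
  Stage 2: F_2 = 10^(6.12/10) = 4.093, G_2 = 10^(11.7/10) = 14.79
Friis cascade:
  F = 1.524 + (4.093 − 1)/151.4 = 1.544
NF = 10 log₁₀(1.544) = 1.89 dB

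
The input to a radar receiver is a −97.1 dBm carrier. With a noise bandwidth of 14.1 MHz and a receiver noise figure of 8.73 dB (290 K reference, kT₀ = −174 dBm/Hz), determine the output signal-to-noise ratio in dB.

−3.3 dB

Noise floor: N = −174 + 10 log₁₀(B) + NF
10 log₁₀(1.41×10⁷) = 71.49 dB
N = −174 + 71.49 + 8.73 = −93.78 dBm
SNR = P_sig − N = −97.1 − (−93.78) = −3.32 dB → −3.3 dB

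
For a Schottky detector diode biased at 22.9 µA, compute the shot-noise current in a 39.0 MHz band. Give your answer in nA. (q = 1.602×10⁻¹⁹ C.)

16.9 nA

I_n = √(2qI·B)
2qI·B = 2 × 1.602×10⁻¹⁹ × 2.29×10⁻⁵ × 3.90×10⁷ = 2.86×10⁻¹⁶ A²
I_n = √(2.86×10⁻¹⁶) = 1.69×10⁻⁸ A = 16.9 nA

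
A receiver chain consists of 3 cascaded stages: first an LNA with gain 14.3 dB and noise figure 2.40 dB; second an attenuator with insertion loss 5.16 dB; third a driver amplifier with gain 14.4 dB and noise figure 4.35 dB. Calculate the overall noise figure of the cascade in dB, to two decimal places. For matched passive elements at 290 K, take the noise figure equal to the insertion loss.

3.08 dB

Convert to linear (a loss of L dB is a gain of −L dB): F_i = 10^(NF_i/10), G_i = 10^(G_i,dB/10)
  Stage 1: F_1 = 10^(2.40/10) = 1.738, G_1 = 10^(14.3/10) = 26.92
  Stage 2: F_2 = 10^(5.16/10) = 3.281, G_2 = 10^(−5.16/10) = 0.3048
  Stage 3: F_3 = 10^(4.35/10) = 2.723, G_3 = 10^(14.4/10) = 27.54
Friis cascade:
  F = 1.738 + (3.281 − 1)/26.92 + (2.723 − 1)/8.204 = 2.033
NF = 10 log₁₀(2.033) = 3.08 dB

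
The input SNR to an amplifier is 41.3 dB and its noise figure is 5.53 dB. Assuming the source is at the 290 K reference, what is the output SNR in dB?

By definition F = SNR_in/SNR_out, so in dB: SNR_out = SNR_in − NF
SNR_out = 41.3 − 5.53 = 35.77 dB

35.77 dB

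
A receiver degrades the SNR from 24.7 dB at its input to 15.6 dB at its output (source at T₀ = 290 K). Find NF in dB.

9.1 dB

NF (dB) = SNR_in(dB) − SNR_out(dB) when the source is at T₀
NF = 24.7 − 15.6 = 9.1 dB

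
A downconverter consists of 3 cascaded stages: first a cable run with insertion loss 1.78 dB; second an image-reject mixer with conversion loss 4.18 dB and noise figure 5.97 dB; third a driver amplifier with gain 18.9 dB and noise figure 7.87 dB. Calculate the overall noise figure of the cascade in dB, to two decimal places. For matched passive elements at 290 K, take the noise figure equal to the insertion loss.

14.18 dB

Convert to linear (a loss of L dB is a gain of −L dB): F_i = 10^(NF_i/10), G_i = 10^(G_i,dB/10)
  Stage 1: F_1 = 10^(1.78/10) = 1.507, G_1 = 10^(−1.78/10) = 0.6637
  Stage 2: F_2 = 10^(5.97/10) = 3.954, G_2 = 10^(−4.18/10) = 0.3819
  Stage 3: F_3 = 10^(7.87/10) = 6.124, G_3 = 10^(18.9/10) = 77.62
Friis cascade:
  F = 1.507 + (3.954 − 1)/0.6637 + (6.124 − 1)/0.2535 = 26.17
NF = 10 log₁₀(26.17) = 14.18 dB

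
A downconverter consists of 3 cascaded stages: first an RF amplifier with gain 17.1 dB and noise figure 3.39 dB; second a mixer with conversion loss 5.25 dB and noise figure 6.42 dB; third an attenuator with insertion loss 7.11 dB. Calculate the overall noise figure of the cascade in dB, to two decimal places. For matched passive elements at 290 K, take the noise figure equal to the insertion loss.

Convert to linear (a loss of L dB is a gain of −L dB): F_i = 10^(NF_i/10), G_i = 10^(G_i,dB/10)
  Stage 1: F_1 = 10^(3.39/10) = 2.183, G_1 = 10^(17.1/10) = 51.29
  Stage 2: F_2 = 10^(6.42/10) = 4.385, G_2 = 10^(−5.25/10) = 0.2985
  Stage 3: F_3 = 10^(7.11/10) = 5.140, G_3 = 10^(−7.11/10) = 0.1945
Friis cascade:
  F = 2.183 + (4.385 − 1)/51.29 + (5.140 − 1)/15.31 = 2.519
NF = 10 log₁₀(2.519) = 4.01 dB

4.01 dB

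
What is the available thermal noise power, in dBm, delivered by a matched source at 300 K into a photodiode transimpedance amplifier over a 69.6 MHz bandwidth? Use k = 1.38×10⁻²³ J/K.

−95.4 dBm

P_n = kTB = 1.38×10⁻²³ × 300 × 6.96×10⁷ = 2.88×10⁻¹³ W
In dBm: 10 log₁₀(2.88×10⁻¹³ / 10⁻³) = −95.4 dBm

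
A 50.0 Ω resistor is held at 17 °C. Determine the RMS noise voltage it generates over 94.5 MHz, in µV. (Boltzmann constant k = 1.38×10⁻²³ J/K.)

T = 17 °C + 273.15 = 290.15 K
V_n = √(4kTRB)
4kTRB = 4 × 1.38×10⁻²³ × 290.15 × 5.00×10¹ × 9.45×10⁷ = 7.57×10⁻¹¹ V²
V_n = √(7.57×10⁻¹¹) = 8.70×10⁻⁶ V = 8.70 µV

8.70 µV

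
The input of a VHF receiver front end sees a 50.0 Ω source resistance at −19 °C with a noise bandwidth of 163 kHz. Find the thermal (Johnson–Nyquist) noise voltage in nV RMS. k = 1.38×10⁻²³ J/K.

T = −19 °C + 273.15 = 254.15 K
V_n = √(4kTRB)
4kTRB = 4 × 1.38×10⁻²³ × 254.15 × 5.00×10¹ × 1.63×10⁵ = 1.14×10⁻¹³ V²
V_n = √(1.14×10⁻¹³) = 3.38×10⁻⁷ V = 338 nV

338 nV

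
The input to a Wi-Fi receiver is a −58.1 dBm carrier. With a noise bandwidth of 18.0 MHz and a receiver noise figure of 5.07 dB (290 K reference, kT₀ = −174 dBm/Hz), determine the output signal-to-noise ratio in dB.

38.3 dB

Noise floor: N = −174 + 10 log₁₀(B) + NF
10 log₁₀(1.80×10⁷) = 72.55 dB
N = −174 + 72.55 + 5.07 = −96.38 dBm
SNR = P_sig − N = −58.1 − (−96.38) = 38.28 dB → 38.3 dB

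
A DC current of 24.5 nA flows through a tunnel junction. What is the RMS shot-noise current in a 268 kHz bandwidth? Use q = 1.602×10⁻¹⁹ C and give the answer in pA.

I_n = √(2qI·B)
2qI·B = 2 × 1.602×10⁻¹⁹ × 2.45×10⁻⁸ × 2.68×10⁵ = 2.10×10⁻²¹ A²
I_n = √(2.10×10⁻²¹) = 4.59×10⁻¹¹ A = 45.9 pA

45.9 pA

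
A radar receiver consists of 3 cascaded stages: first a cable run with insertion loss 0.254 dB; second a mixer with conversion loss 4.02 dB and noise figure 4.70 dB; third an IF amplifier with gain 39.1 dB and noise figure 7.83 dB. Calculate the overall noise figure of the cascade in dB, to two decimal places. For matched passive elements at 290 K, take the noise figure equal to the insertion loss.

Convert to linear (a loss of L dB is a gain of −L dB): F_i = 10^(NF_i/10), G_i = 10^(G_i,dB/10)
  Stage 1: F_1 = 10^(0.254/10) = 1.060, G_1 = 10^(−0.254/10) = 0.9432
  Stage 2: F_2 = 10^(4.70/10) = 2.951, G_2 = 10^(−4.02/10) = 0.3963
  Stage 3: F_3 = 10^(7.83/10) = 6.067, G_3 = 10^(39.1/10) = 8128
Friis cascade:
  F = 1.060 + (2.951 − 1)/0.9432 + (6.067 − 1)/0.3738 = 16.69
NF = 10 log₁₀(16.69) = 12.22 dB

12.22 dB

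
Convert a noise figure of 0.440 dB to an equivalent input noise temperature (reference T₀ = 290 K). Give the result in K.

30.9 K

F = 10^(0.440/10) = 1.10662
T_e = (F − 1)·T₀ = (1.10662 − 1) × 290 = 30.9 K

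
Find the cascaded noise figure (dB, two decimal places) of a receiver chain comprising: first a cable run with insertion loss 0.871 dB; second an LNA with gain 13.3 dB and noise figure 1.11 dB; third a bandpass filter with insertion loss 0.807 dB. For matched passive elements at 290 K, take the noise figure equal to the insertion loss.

Convert to linear (a loss of L dB is a gain of −L dB): F_i = 10^(NF_i/10), G_i = 10^(G_i,dB/10)
  Stage 1: F_1 = 10^(0.871/10) = 1.222, G_1 = 10^(−0.871/10) = 0.8183
  Stage 2: F_2 = 10^(1.11/10) = 1.291, G_2 = 10^(13.3/10) = 21.38
  Stage 3: F_3 = 10^(0.807/10) = 1.204, G_3 = 10^(−0.807/10) = 0.8304
Friis cascade:
  F = 1.222 + (1.291 − 1)/0.8183 + (1.204 − 1)/17.49 = 1.590
NF = 10 log₁₀(1.590) = 2.01 dB

2.01 dB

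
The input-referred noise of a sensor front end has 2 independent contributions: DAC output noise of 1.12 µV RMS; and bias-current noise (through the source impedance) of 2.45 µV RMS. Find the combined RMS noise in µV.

2.69 µV

Uncorrelated sources add in power (mean-square): V_tot = √(ΣV_i²)
V_tot = √[(1.12×10⁻⁶)² + (2.45×10⁻⁶)²] = 2.69×10⁻⁶ V = 2.69 µV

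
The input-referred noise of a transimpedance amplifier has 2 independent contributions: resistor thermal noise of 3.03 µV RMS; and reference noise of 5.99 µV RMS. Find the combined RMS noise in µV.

6.71 µV

Uncorrelated sources add in power (mean-square): V_tot = √(ΣV_i²)
V_tot = √[(3.03×10⁻⁶)² + (5.99×10⁻⁶)²] = 6.71×10⁻⁶ V = 6.71 µV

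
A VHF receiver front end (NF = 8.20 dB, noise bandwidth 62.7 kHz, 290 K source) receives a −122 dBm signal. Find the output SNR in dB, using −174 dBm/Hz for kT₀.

Noise floor: N = −174 + 10 log₁₀(B) + NF
10 log₁₀(6.27×10⁴) = 47.97 dB
N = −174 + 47.97 + 8.20 = −117.83 dBm
SNR = P_sig − N = −122 − (−117.83) = −4.17 dB → −4.2 dB

−4.2 dB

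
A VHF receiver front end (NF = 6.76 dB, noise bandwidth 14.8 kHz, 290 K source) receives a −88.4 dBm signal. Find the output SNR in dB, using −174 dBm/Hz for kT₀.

Noise floor: N = −174 + 10 log₁₀(B) + NF
10 log₁₀(1.48×10⁴) = 41.7 dB
N = −174 + 41.7 + 6.76 = −125.54 dBm
SNR = P_sig − N = −88.4 − (−125.54) = 37.14 dB → 37.1 dB

37.1 dB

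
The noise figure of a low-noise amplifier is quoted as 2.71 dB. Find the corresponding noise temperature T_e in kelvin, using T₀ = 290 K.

251 K

F = 10^(2.71/10) = 1.86638
T_e = (F − 1)·T₀ = (1.86638 − 1) × 290 = 251 K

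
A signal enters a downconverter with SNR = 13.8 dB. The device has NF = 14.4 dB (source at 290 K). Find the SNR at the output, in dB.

By definition F = SNR_in/SNR_out, so in dB: SNR_out = SNR_in − NF
SNR_out = 13.8 − 14.4 = −0.6 dB

−0.6 dB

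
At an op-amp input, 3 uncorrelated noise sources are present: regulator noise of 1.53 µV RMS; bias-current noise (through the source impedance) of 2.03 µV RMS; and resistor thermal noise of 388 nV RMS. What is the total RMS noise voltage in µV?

Uncorrelated sources add in power (mean-square): V_tot = √(ΣV_i²)
V_tot = √[(1.53×10⁻⁶)² + (2.03×10⁻⁶)² + (3.88×10⁻⁷)²] = 2.57×10⁻⁶ V = 2.57 µV

2.57 µV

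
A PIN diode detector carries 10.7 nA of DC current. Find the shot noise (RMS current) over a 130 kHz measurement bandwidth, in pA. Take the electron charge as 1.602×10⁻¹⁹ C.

I_n = √(2qI·B)
2qI·B = 2 × 1.602×10⁻¹⁹ × 1.07×10⁻⁸ × 1.30×10⁵ = 4.46×10⁻²² A²
I_n = √(4.46×10⁻²²) = 2.11×10⁻¹¹ A = 21.1 pA

21.1 pA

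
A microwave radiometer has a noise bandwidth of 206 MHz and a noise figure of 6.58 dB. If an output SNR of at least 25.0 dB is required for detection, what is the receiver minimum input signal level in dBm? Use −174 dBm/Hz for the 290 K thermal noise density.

−59.3 dBm

Sensitivity = −174 + 10 log₁₀(B) + NF + SNR_min
= −174 + 83.14 + 6.58 + 25.0
= −59.28 dBm → −59.3 dBm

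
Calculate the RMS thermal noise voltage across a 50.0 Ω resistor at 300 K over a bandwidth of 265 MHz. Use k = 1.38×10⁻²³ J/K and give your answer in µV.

14.8 µV

V_n = √(4kTRB)
4kTRB = 4 × 1.38×10⁻²³ × 300 × 5.00×10¹ × 2.65×10⁸ = 2.19×10⁻¹⁰ V²
V_n = √(2.19×10⁻¹⁰) = 1.48×10⁻⁵ V = 14.8 µV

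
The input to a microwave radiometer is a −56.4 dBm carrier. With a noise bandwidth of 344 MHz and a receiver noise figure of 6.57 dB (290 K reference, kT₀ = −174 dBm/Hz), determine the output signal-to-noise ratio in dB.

25.7 dB

Noise floor: N = −174 + 10 log₁₀(B) + NF
10 log₁₀(3.44×10⁸) = 85.37 dB
N = −174 + 85.37 + 6.57 = −82.06 dBm
SNR = P_sig − N = −56.4 − (−82.06) = 25.66 dB → 25.7 dB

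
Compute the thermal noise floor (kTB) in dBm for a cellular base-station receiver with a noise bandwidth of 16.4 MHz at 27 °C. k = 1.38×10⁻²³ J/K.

−101.7 dBm

T = 27 °C + 273.15 = 300.15 K
P_n = kTB = 1.38×10⁻²³ × 300.15 × 1.64×10⁷ = 6.79×10⁻¹⁴ W
In dBm: 10 log₁₀(6.79×10⁻¹⁴ / 10⁻³) = −101.7 dBm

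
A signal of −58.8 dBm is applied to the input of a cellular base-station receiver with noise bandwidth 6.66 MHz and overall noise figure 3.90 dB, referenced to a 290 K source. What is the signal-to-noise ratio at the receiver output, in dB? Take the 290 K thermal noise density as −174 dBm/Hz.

Noise floor: N = −174 + 10 log₁₀(B) + NF
10 log₁₀(6.66×10⁶) = 68.23 dB
N = −174 + 68.23 + 3.90 = −101.87 dBm
SNR = P_sig − N = −58.8 − (−101.87) = 43.07 dB → 43.1 dB

43.1 dB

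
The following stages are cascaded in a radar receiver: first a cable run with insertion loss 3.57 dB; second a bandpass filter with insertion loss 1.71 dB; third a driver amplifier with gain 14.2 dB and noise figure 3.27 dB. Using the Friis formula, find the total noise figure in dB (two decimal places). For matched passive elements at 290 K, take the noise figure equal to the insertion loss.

8.55 dB

Convert to linear (a loss of L dB is a gain of −L dB): F_i = 10^(NF_i/10), G_i = 10^(G_i,dB/10)
  Stage 1: F_1 = 10^(3.57/10) = 2.275, G_1 = 10^(−3.57/10) = 0.4395
  Stage 2: F_2 = 10^(1.71/10) = 1.483, G_2 = 10^(−1.71/10) = 0.6745
  Stage 3: F_3 = 10^(3.27/10) = 2.123, G_3 = 10^(14.2/10) = 26.30
Friis cascade:
  F = 2.275 + (1.483 − 1)/0.4395 + (2.123 − 1)/0.2965 = 7.161
NF = 10 log₁₀(7.161) = 8.55 dB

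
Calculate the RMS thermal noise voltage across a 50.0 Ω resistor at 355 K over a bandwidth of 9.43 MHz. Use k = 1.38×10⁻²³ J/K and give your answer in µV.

3.04 µV

V_n = √(4kTRB)
4kTRB = 4 × 1.38×10⁻²³ × 355 × 5.00×10¹ × 9.43×10⁶ = 9.24×10⁻¹² V²
V_n = √(9.24×10⁻¹²) = 3.04×10⁻⁶ V = 3.04 µV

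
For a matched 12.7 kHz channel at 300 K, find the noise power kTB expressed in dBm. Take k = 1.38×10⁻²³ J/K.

P_n = kTB = 1.38×10⁻²³ × 300 × 1.27×10⁴ = 5.26×10⁻¹⁷ W
In dBm: 10 log₁₀(5.26×10⁻¹⁷ / 10⁻³) = −132.8 dBm

−132.8 dBm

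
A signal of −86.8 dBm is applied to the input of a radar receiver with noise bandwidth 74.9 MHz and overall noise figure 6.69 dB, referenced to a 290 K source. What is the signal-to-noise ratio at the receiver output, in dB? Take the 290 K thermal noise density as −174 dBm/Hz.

1.8 dB

Noise floor: N = −174 + 10 log₁₀(B) + NF
10 log₁₀(7.49×10⁷) = 78.74 dB
N = −174 + 78.74 + 6.69 = −88.57 dBm
SNR = P_sig − N = −86.8 − (−88.57) = 1.77 dB → 1.8 dB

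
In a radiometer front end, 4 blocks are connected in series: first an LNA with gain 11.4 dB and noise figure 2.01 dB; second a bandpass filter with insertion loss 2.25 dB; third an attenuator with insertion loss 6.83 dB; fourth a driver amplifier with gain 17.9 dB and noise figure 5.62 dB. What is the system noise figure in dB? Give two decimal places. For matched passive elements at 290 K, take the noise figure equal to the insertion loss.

Convert to linear (a loss of L dB is a gain of −L dB): F_i = 10^(NF_i/10), G_i = 10^(G_i,dB/10)
  Stage 1: F_1 = 10^(2.01/10) = 1.589, G_1 = 10^(11.4/10) = 13.80
  Stage 2: F_2 = 10^(2.25/10) = 1.679, G_2 = 10^(−2.25/10) = 0.5957
  Stage 3: F_3 = 10^(6.83/10) = 4.819, G_3 = 10^(−6.83/10) = 0.2075
  Stage 4: F_4 = 10^(5.62/10) = 3.648, G_4 = 10^(17.9/10) = 61.66
Friis cascade:
  F = 1.589 + (1.679 − 1)/13.80 + (4.819 − 1)/8.222 + (3.648 − 1)/1.706 = 3.654
NF = 10 log₁₀(3.654) = 5.63 dB

5.63 dB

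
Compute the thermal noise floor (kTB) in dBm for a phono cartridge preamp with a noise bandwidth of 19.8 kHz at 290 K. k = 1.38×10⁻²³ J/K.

P_n = kTB = 1.38×10⁻²³ × 290 × 1.98×10⁴ = 7.92×10⁻¹⁷ W
In dBm: 10 log₁₀(7.92×10⁻¹⁷ / 10⁻³) = −131.0 dBm

−131.0 dBm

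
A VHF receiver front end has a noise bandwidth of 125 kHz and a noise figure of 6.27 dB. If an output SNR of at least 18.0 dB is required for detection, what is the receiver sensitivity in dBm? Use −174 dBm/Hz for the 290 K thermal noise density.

Sensitivity = −174 + 10 log₁₀(B) + NF + SNR_min
= −174 + 50.97 + 6.27 + 18.0
= −98.76 dBm → −98.8 dBm

−98.8 dBm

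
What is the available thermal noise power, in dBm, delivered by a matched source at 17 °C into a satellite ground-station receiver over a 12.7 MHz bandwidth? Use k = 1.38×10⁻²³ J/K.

T = 17 °C + 273.15 = 290.15 K
P_n = kTB = 1.38×10⁻²³ × 290.15 × 1.27×10⁷ = 5.09×10⁻¹⁴ W
In dBm: 10 log₁₀(5.09×10⁻¹⁴ / 10⁻³) = −102.9 dBm

−102.9 dBm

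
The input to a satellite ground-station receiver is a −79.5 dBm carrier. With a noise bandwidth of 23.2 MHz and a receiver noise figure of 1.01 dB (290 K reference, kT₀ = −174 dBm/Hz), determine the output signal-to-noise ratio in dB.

Noise floor: N = −174 + 10 log₁₀(B) + NF
10 log₁₀(2.32×10⁷) = 73.65 dB
N = −174 + 73.65 + 1.01 = −99.34 dBm
SNR = P_sig − N = −79.5 − (−99.34) = 19.84 dB → 19.8 dB

19.8 dB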